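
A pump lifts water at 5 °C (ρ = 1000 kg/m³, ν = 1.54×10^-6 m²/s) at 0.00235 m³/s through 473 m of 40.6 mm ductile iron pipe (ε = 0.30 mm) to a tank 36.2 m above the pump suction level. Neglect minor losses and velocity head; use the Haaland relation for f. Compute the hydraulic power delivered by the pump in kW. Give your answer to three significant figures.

V = 4Q/(πD²) = 1.815 m/s; Re = 4.79×10^4; ε/D = 0.00739; f = 0.03574
h_f = f(L/D)V²/2g = 69.93 m
Total head H = z + h_f = 36.2 + 69.93 = 106.1 m
P_hyd = ρgQH = 1000·9.81·0.00235·106.1 = 2.447 kW

P_hyd ≈ 2.45 kW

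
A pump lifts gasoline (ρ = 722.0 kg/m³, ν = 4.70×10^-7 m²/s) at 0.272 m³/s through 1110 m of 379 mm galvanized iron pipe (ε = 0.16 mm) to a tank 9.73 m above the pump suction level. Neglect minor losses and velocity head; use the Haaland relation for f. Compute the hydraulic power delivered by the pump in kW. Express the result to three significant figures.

V = 4Q/(πD²) = 2.411 m/s; Re = 1.94×10^6; ε/D = 4.22×10^-4; f = 0.01638
h_f = f(L/D)V²/2g = 14.21 m
Total head H = z + h_f = 9.73 + 14.21 = 23.94 m
P_hyd = ρgQH = 722.0·9.81·0.272·23.94 = 46.12 kW

P_hyd ≈ 46.1 kW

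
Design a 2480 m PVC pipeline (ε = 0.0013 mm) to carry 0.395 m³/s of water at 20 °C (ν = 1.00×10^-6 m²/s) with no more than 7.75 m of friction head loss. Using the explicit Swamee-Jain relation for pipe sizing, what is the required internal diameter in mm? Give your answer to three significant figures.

D ≈ 553 mm

Swamee-Jain (Type III): D = 0.66·[ε^1.25·(LQ²/(gh_f))^4.75 + ν·Q^9.4·(L/(gh_f))^5.2]^0.04
LQ²/(gh_f) = 5.090; L/(gh_f) = 32.62
Term 1 = ε^1.25·(…)^4.75 = 9.98×10^-5; Term 2 = ν·Q^9.4·(…)^5.2 = 0.0120
D = 0.66·(9.98×10^-5 + 0.0120)^0.04 = 0.5531 m = 553 mm
Check: V = 1.64 m/s, Re = 9.09×10^5, f = 0.01185, h_f = 7.32 m ≈ 7.75 m ✓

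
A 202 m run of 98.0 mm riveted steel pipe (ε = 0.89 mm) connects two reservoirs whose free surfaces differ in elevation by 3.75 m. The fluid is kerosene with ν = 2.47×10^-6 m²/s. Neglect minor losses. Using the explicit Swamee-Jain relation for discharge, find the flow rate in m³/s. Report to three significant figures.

Swamee-Jain (Type II): Q = -0.965·√(gD⁵h_f/L)·ln[ε/(3.7D) + √(3.17ν²L/(gD³h_f))]
√(gD⁵h_f/L) = √(9.81·0.0980⁵·3.75/202) = 0.001283
ε/(3.7D) = 0.00245; √(3.17ν²L/(gD³h_f)) = 3.36×10^-4
Q = -0.965·0.001283·ln(0.002790) = 0.007282 m³/s
Check: V = 0.965 m/s, Re = 3.83×10^4, f = 0.03875, h_f = 3.79 m ≈ 3.75 m ✓

Q ≈ 0.00728 m³/s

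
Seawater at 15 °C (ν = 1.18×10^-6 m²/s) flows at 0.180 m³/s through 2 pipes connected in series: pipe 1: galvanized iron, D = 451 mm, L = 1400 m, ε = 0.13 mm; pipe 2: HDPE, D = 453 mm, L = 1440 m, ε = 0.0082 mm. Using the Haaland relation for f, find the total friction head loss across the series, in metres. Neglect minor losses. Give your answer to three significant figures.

Pipe 1: V = 1.127 m/s, Re = 4.31×10^5, ε/D = 2.88×10^-4, f = 0.01623, h_1 = f(L/D)V²/2g = 3.260 m
Pipe 2: V = 1.117 m/s, Re = 4.29×10^5, ε/D = 1.81×10^-5, f = 0.01362, h_2 = f(L/D)V²/2g = 2.753 m
Series → Q common, losses add: H = Σh = 6.012 m

H ≈ 6.01 m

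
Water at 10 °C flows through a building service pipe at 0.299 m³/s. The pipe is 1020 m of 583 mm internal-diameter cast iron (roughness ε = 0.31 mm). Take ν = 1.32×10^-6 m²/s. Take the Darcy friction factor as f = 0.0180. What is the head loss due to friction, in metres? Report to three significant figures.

h_f ≈ 2.01 m

V = 4Q/(πD²) = 4·0.299/(π·0.583²) = 1.120 m/s
h_f = f(L/D)V²/(2g) = 0.01800·(1020/0.583)·1.120²/(2·9.81) = 2.014 m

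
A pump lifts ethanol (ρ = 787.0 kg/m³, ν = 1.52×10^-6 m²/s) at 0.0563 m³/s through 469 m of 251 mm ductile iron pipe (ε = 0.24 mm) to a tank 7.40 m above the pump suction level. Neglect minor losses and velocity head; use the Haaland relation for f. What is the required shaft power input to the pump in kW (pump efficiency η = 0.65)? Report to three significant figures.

V = 4Q/(πD²) = 1.138 m/s; Re = 1.88×10^5; ε/D = 9.56×10^-4; f = 0.02081
h_f = f(L/D)V²/2g = 2.566 m
Total head H = z + h_f = 7.40 + 2.566 = 9.966 m
P_hyd = ρgQH = 787.0·9.81·0.0563·9.966 = 4.332 kW
P_shaft = P_hyd/η = 4.332/0.65 = 6.664 kW

P_shaft ≈ 6.66 kW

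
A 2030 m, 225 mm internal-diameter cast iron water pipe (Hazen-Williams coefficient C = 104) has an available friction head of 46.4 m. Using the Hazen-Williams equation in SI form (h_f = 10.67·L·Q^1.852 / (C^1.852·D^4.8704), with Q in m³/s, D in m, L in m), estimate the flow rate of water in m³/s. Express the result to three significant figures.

Q ≈ 0.0745 m³/s

Rearranging: Q = [h_f·C^1.852·D^4.8704 / (10.67·L)]^(1/1.852)
Q = [46.4·104^1.852·0.225^4.8704 / (10.67·2030)]^0.540 = 0.07450 m³/s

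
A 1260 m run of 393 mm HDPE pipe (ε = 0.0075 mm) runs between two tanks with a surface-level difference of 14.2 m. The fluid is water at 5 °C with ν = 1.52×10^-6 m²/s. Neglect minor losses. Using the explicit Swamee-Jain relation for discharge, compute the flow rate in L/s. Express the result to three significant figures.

Q ≈ 316 L/s

Swamee-Jain (Type II): Q = -0.965·√(gD⁵h_f/L)·ln[ε/(3.7D) + √(3.17ν²L/(gD³h_f))]
√(gD⁵h_f/L) = √(9.81·0.393⁵·14.2/1260) = 0.03219
ε/(3.7D) = 5.16×10^-6; √(3.17ν²L/(gD³h_f)) = 3.30×10^-5
Q = -0.965·0.03219·ln(3.819×10^-5) = 0.3160 m³/s
Check: V = 2.61 m/s, Re = 6.74×10^5, f = 0.01278, h_f = 14.2 m ≈ 14.2 m ✓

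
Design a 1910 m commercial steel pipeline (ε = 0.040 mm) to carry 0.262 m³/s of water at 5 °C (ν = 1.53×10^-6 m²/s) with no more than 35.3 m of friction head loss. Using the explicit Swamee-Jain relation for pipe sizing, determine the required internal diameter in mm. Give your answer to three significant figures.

Swamee-Jain (Type III): D = 0.66·[ε^1.25·(LQ²/(gh_f))^4.75 + ν·Q^9.4·(L/(gh_f))^5.2]^0.04
LQ²/(gh_f) = 0.3786; L/(gh_f) = 5.516
Term 1 = ε^1.25·(…)^4.75 = 3.15×10^-8; Term 2 = ν·Q^9.4·(…)^5.2 = 3.74×10^-8
D = 0.66·(3.15×10^-8 + 3.74×10^-8)^0.04 = 0.3413 m = 341 mm
Check: V = 2.86 m/s, Re = 6.39×10^5, f = 0.01430, h_f = 33.5 m ≈ 35.3 m ✓

D ≈ 341 mm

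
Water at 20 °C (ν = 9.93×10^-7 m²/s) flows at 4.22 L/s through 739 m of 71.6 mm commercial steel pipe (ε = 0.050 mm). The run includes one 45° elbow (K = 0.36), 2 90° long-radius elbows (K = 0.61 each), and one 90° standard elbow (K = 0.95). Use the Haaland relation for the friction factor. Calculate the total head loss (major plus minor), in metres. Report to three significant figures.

V = 4Q/(πD²) = 1.048 m/s; V²/2g = 0.05599 m
Re = 7.56×10^4, ε/D = 6.98×10^-4 → f = 0.02157 (Haaland)
Major: h_f = f(L/D)·V²/2g = 0.02157·10321·0.05599 = 12.46 m
Minor: ΣK = 2.53; h_m = ΣK·V²/2g = 0.1416 m
Total H_L = 12.46 + 0.1416 = 12.60 m

H_L ≈ 12.6 m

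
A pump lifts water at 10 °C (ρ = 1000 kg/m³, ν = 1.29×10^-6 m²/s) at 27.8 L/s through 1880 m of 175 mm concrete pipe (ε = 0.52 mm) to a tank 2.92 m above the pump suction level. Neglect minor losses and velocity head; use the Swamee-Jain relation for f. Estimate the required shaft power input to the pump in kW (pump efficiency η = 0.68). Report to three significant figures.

P_shaft ≈ 9.14 kW

V = 4Q/(πD²) = 1.156 m/s; Re = 1.57×10^5; ε/D = 0.00297; f = 0.02715
h_f = f(L/D)V²/2g = 19.86 m
Total head H = z + h_f = 2.92 + 19.86 = 22.78 m
P_hyd = ρgQH = 1000·9.81·0.0278·22.78 = 6.213 kW
P_shaft = P_hyd/η = 6.213/0.68 = 9.137 kW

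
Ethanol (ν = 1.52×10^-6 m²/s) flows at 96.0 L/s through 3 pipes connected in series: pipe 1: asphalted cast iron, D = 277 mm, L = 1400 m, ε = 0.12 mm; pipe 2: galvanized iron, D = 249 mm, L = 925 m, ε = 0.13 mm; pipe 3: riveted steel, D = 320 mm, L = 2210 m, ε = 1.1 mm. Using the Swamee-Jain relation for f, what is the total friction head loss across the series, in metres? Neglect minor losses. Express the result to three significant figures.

H ≈ 39.2 m

Pipe 1: V = 1.593 m/s, Re = 2.90×10^5, ε/D = 4.33×10^-4, f = 0.01798, h_1 = f(L/D)V²/2g = 11.75 m
Pipe 2: V = 1.971 m/s, Re = 3.23×10^5, ε/D = 5.22×10^-4, f = 0.01836, h_2 = f(L/D)V²/2g = 13.51 m
Pipe 3: V = 1.194 m/s, Re = 2.51×10^5, ε/D = 0.00344, f = 0.02784, h_3 = f(L/D)V²/2g = 13.96 m
Series → Q common, losses add: H = Σh = 39.23 m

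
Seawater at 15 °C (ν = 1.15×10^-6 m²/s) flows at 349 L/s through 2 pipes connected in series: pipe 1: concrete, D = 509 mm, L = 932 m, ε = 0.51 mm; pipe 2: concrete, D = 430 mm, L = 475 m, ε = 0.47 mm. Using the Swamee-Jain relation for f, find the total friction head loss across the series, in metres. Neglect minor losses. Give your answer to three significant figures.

H ≈ 12.2 m

Pipe 1: V = 1.715 m/s, Re = 7.59×10^5, ε/D = 0.00100, f = 0.02015, h_1 = f(L/D)V²/2g = 5.531 m
Pipe 2: V = 2.403 m/s, Re = 8.99×10^5, ε/D = 0.00109, f = 0.02048, h_2 = f(L/D)V²/2g = 6.659 m
Series → Q common, losses add: H = Σh = 12.19 m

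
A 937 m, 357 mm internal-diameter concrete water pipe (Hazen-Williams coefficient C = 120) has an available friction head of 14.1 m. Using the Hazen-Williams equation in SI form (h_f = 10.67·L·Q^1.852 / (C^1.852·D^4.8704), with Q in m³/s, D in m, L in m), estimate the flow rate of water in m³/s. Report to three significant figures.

Rearranging: Q = [h_f·C^1.852·D^4.8704 / (10.67·L)]^(1/1.852)
Q = [14.1·120^1.852·0.357^4.8704 / (10.67·937)]^0.540 = 0.2310 m³/s

Q ≈ 0.231 m³/s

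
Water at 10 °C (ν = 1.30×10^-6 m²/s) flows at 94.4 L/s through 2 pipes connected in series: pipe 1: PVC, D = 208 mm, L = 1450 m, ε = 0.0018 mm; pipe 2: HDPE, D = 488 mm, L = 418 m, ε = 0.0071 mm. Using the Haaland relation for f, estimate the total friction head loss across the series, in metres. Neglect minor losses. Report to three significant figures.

Pipe 1: V = 2.778 m/s, Re = 4.45×10^5, ε/D = 8.65×10^-6, f = 0.01343, h_1 = f(L/D)V²/2g = 36.83 m
Pipe 2: V = 0.5047 m/s, Re = 1.89×10^5, ε/D = 1.45×10^-5, f = 0.01575, h_2 = f(L/D)V²/2g = 0.1751 m
Series → Q common, losses add: H = Σh = 37.01 m

H ≈ 37.0 m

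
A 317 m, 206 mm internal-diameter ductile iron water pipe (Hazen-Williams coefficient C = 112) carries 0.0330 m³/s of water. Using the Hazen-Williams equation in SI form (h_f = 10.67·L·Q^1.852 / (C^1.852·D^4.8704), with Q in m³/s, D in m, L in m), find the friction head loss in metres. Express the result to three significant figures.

h_f = 10.67·317·0.0330^1.852 / (112^1.852·0.206^4.8704) = 2.148 m

h_f ≈ 2.15 m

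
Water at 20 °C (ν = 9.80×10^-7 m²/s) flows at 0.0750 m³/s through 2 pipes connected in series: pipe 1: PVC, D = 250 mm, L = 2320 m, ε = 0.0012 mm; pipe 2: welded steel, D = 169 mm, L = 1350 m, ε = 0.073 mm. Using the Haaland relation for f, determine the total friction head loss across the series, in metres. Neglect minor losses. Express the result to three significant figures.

Pipe 1: V = 1.528 m/s, Re = 3.90×10^5, ε/D = 4.80×10^-6, f = 0.01371, h_1 = f(L/D)V²/2g = 15.14 m
Pipe 2: V = 3.343 m/s, Re = 5.77×10^5, ε/D = 4.32×10^-4, f = 0.01702, h_2 = f(L/D)V²/2g = 77.44 m
Series → Q common, losses add: H = Σh = 92.58 m

H ≈ 92.6 m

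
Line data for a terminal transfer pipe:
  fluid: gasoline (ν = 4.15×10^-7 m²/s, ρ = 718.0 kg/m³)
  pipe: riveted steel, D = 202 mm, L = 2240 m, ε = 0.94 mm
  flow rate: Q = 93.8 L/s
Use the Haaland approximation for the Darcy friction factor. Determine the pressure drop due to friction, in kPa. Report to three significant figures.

Δp ≈ 1020 kPa

V = 4Q/(πD²) = 4·0.0938/(π·0.202²) = 2.927 m/s
Re = VD/ν = 2.927·0.202/4.15×10^-7 = 1.42×10^6 → turbulent
ε/D = 0.94/202 = 0.00465
Haaland: f = 0.02984
h_f = f(L/D)V²/(2g) = 0.02984·(2240/0.202)·2.927²/(2·9.81) = 144.5 m
Δp = ρg·h_f = 718.0·9.81·144.5 = 1018 kPa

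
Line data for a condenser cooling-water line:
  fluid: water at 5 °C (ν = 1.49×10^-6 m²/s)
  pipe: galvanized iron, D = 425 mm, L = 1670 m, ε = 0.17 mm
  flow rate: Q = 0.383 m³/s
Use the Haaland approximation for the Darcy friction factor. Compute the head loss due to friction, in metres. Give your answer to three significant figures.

h_f ≈ 24.2 m

V = 4Q/(πD²) = 4·0.383/(π·0.425²) = 2.700 m/s
Re = VD/ν = 2.700·0.425/1.49×10^-6 = 7.70×10^5 → turbulent
ε/D = 0.17/425 = 4.00×10^-4
Haaland: f = 0.01659
h_f = f(L/D)V²/(2g) = 0.01659·(1670/0.425)·2.700²/(2·9.81) = 24.21 m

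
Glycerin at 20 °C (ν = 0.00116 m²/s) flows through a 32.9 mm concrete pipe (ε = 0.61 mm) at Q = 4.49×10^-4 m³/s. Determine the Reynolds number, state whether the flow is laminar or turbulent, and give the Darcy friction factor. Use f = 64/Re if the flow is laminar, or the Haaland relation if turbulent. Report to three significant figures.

Re ≈ 15.0; laminar; f = 64/Re ≈ 4.27

V = 4Q/(πD²) = 0.5282 m/s
Re = VD/ν = 0.5282·0.0329/0.00116 = 15.0
Re < 2300 → laminar → f = 64/Re = 4.272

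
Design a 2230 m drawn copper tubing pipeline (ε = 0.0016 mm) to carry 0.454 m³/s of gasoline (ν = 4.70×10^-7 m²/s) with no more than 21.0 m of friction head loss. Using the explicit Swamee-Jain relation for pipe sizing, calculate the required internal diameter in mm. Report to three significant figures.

Swamee-Jain (Type III): D = 0.66·[ε^1.25·(LQ²/(gh_f))^4.75 + ν·Q^9.4·(L/(gh_f))^5.2]^0.04
LQ²/(gh_f) = 2.231; L/(gh_f) = 10.82
Term 1 = ε^1.25·(…)^4.75 = 2.57×10^-6; Term 2 = ν·Q^9.4·(…)^5.2 = 6.72×10^-5
D = 0.66·(2.57×10^-6 + 6.72×10^-5)^0.04 = 0.4501 m = 450 mm
Check: V = 2.85 m/s, Re = 2.73×10^6, f = 0.01004, h_f = 20.6 m ≈ 21.0 m ✓

D ≈ 450 mm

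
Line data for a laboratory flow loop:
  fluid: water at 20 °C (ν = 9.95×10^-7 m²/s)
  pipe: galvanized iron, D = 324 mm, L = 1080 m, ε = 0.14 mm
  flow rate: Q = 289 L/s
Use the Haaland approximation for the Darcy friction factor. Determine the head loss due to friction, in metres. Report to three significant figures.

h_f ≈ 34.7 m

V = 4Q/(πD²) = 4·0.289/(π·0.324²) = 3.505 m/s
Re = VD/ν = 3.505·0.324/9.95×10^-7 = 1.14×10^6 → turbulent
ε/D = 0.14/324 = 4.32×10^-4
Haaland: f = 0.01663
h_f = f(L/D)V²/(2g) = 0.01663·(1080/0.324)·3.505²/(2·9.81) = 34.71 m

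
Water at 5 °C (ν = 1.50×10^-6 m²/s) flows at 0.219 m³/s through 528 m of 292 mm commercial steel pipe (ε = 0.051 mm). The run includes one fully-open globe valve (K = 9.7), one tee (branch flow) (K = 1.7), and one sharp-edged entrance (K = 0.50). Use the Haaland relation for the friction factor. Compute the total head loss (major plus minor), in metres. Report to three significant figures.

V = 4Q/(πD²) = 3.270 m/s; V²/2g = 0.5451 m
Re = 6.37×10^5, ε/D = 1.75×10^-4 → f = 0.01475 (Haaland)
Major: h_f = f(L/D)·V²/2g = 0.01475·1808·0.5451 = 14.54 m
Minor: ΣK = 11.9; h_m = ΣK·V²/2g = 6.487 m
Total H_L = 14.54 + 6.487 = 21.02 m

H_L ≈ 21.0 m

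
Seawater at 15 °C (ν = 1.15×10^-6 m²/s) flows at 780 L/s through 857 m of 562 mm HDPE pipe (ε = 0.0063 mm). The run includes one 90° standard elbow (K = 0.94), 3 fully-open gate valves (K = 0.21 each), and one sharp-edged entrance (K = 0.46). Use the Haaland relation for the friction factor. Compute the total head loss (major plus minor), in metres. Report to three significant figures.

H_L ≈ 9.53 m

V = 4Q/(πD²) = 3.144 m/s; V²/2g = 0.5039 m
Re = 1.54×10^6, ε/D = 1.12×10^-5 → f = 0.01107 (Haaland)
Major: h_f = f(L/D)·V²/2g = 0.01107·1525·0.5039 = 8.505 m
Minor: ΣK = 2.03; h_m = ΣK·V²/2g = 1.023 m
Total H_L = 8.505 + 1.023 = 9.528 m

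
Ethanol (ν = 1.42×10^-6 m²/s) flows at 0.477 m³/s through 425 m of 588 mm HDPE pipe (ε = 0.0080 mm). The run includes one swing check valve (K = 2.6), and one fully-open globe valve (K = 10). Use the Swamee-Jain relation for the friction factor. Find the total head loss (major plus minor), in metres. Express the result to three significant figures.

V = 4Q/(πD²) = 1.757 m/s; V²/2g = 0.1573 m
Re = 7.27×10^5, ε/D = 1.36×10^-5 → f = 0.01253 (Swamee-Jain)
Major: h_f = f(L/D)·V²/2g = 0.01253·722.8·0.1573 = 1.424 m
Minor: ΣK = 12.6; h_m = ΣK·V²/2g = 1.982 m
Total H_L = 1.424 + 1.982 = 3.406 m

H_L ≈ 3.41 m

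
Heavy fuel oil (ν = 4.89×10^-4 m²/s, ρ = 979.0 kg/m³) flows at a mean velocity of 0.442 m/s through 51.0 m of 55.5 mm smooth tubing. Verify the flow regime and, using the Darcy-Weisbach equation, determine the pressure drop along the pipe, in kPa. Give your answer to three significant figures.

Re = VD/ν = 0.442·0.05550/4.89×10^-4 = 50.2 → laminar (Re < 2300)
f = 64/Re = 1.276
h_f = f(L/D)V²/(2g) = 1.276·(51.0/0.05550)·0.442²/(2·9.81) = 11.67 m
Δp = ρg·h_f = 979.0·9.81·11.67 = 112.1 kPa

Δp ≈ 112 kPa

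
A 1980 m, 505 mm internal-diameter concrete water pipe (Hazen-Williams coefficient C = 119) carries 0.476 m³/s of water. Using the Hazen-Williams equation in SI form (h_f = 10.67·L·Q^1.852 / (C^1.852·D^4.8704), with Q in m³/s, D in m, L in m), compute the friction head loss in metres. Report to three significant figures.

h_f ≈ 21.3 m

h_f = 10.67·1980·0.476^1.852 / (119^1.852·0.505^4.8704) = 21.33 m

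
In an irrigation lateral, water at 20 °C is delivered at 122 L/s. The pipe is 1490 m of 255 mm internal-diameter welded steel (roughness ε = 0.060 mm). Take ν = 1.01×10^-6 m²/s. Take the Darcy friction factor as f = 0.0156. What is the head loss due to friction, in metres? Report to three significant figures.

h_f ≈ 26.5 m

V = 4Q/(πD²) = 4·0.122/(π·0.255²) = 2.389 m/s
h_f = f(L/D)V²/(2g) = 0.01560·(1490/0.255)·2.389²/(2·9.81) = 26.51 m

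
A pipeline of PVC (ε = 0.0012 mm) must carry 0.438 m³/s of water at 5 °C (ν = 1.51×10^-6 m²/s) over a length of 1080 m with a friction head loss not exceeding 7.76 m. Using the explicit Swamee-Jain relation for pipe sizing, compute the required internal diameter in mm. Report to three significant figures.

D ≈ 492 mm

Swamee-Jain (Type III): D = 0.66·[ε^1.25·(LQ²/(gh_f))^4.75 + ν·Q^9.4·(L/(gh_f))^5.2]^0.04
LQ²/(gh_f) = 2.722; L/(gh_f) = 14.19
Term 1 = ε^1.25·(…)^4.75 = 4.62×10^-6; Term 2 = ν·Q^9.4·(…)^5.2 = 6.29×10^-4
D = 0.66·(4.62×10^-6 + 6.29×10^-4)^0.04 = 0.4916 m = 492 mm
Check: V = 2.31 m/s, Re = 7.51×10^5, f = 0.01224, h_f = 7.30 m ≈ 7.76 m ✓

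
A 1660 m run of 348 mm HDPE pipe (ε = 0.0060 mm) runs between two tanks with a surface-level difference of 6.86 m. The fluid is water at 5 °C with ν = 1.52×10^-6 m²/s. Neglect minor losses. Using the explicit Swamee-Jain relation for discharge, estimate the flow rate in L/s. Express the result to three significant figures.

Swamee-Jain (Type II): Q = -0.965·√(gD⁵h_f/L)·ln[ε/(3.7D) + √(3.17ν²L/(gD³h_f))]
√(gD⁵h_f/L) = √(9.81·0.348⁵·6.86/1660) = 0.01438
ε/(3.7D) = 4.66×10^-6; √(3.17ν²L/(gD³h_f)) = 6.55×10^-5
Q = -0.965·0.01438·ln(7.013×10^-5) = 0.1328 m³/s
Check: V = 1.40 m/s, Re = 3.20×10^5, f = 0.01441, h_f = 6.83 m ≈ 6.86 m ✓

Q ≈ 133 L/s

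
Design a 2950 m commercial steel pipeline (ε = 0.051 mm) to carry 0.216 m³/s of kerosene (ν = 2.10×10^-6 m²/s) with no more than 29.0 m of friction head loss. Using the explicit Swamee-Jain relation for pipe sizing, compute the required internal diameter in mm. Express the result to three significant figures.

D ≈ 365 mm

Swamee-Jain (Type III): D = 0.66·[ε^1.25·(LQ²/(gh_f))^4.75 + ν·Q^9.4·(L/(gh_f))^5.2]^0.04
LQ²/(gh_f) = 0.4838; L/(gh_f) = 10.37
Term 1 = ε^1.25·(…)^4.75 = 1.37×10^-7; Term 2 = ν·Q^9.4·(…)^5.2 = 2.23×10^-7
D = 0.66·(1.37×10^-7 + 2.23×10^-7)^0.04 = 0.3646 m = 365 mm
Check: V = 2.07 m/s, Re = 3.59×10^5, f = 0.01546, h_f = 27.3 m ≈ 29.0 m ✓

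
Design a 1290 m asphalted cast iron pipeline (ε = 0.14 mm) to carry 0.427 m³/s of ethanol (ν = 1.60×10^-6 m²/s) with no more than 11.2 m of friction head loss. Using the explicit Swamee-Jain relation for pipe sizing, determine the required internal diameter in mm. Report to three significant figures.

D ≈ 495 mm

Swamee-Jain (Type III): D = 0.66·[ε^1.25·(LQ²/(gh_f))^4.75 + ν·Q^9.4·(L/(gh_f))^5.2]^0.04
LQ²/(gh_f) = 2.141; L/(gh_f) = 11.74
Term 1 = ε^1.25·(…)^4.75 = 5.66×10^-4; Term 2 = ν·Q^9.4·(…)^5.2 = 1.96×10^-4
D = 0.66·(5.66×10^-4 + 1.96×10^-4)^0.04 = 0.4953 m = 495 mm
Check: V = 2.22 m/s, Re = 6.86×10^5, f = 0.01590, h_f = 10.4 m ≈ 11.2 m ✓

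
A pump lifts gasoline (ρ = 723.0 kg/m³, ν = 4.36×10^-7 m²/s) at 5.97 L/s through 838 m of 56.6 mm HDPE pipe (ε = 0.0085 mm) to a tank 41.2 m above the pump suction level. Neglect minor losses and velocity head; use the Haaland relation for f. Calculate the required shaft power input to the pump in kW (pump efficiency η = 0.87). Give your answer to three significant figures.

V = 4Q/(πD²) = 2.373 m/s; Re = 3.08×10^5; ε/D = 1.50×10^-4; f = 0.01561
h_f = f(L/D)V²/2g = 66.31 m
Total head H = z + h_f = 41.2 + 66.31 = 107.5 m
P_hyd = ρgQH = 723.0·9.81·0.00597·107.5 = 4.552 kW
P_shaft = P_hyd/η = 4.552/0.87 = 5.233 kW

P_shaft ≈ 5.23 kW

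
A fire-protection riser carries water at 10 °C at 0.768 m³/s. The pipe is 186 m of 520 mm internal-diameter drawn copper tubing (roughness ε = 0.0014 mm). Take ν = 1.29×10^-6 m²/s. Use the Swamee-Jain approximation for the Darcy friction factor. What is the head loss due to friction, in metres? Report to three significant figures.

h_f ≈ 2.62 m

V = 4Q/(πD²) = 4·0.768/(π·0.520²) = 3.616 m/s
Re = VD/ν = 3.616·0.520/1.29×10^-6 = 1.46×10^6 → turbulent
ε/D = 0.0014/520 = 2.69×10^-6
Swamee-Jain: f = 0.01099
h_f = f(L/D)V²/(2g) = 0.01099·(186/0.520)·3.616²/(2·9.81) = 2.620 m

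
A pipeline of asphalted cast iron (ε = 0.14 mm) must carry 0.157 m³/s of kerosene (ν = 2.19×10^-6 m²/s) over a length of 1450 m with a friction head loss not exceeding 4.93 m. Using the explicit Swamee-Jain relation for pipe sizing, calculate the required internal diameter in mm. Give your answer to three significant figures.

D ≈ 409 mm

Swamee-Jain (Type III): D = 0.66·[ε^1.25·(LQ²/(gh_f))^4.75 + ν·Q^9.4·(L/(gh_f))^5.2]^0.04
LQ²/(gh_f) = 0.7390; L/(gh_f) = 29.98
Term 1 = ε^1.25·(…)^4.75 = 3.62×10^-6; Term 2 = ν·Q^9.4·(…)^5.2 = 2.89×10^-6
D = 0.66·(3.62×10^-6 + 2.89×10^-6)^0.04 = 0.4094 m = 409 mm
Check: V = 1.19 m/s, Re = 2.23×10^5, f = 0.01784, h_f = 4.58 m ≈ 4.93 m ✓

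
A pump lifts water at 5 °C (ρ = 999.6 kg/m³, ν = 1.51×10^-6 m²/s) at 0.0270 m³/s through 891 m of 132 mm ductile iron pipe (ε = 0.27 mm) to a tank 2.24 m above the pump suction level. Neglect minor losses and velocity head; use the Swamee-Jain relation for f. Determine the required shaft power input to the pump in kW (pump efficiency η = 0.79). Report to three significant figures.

V = 4Q/(πD²) = 1.973 m/s; Re = 1.72×10^5; ε/D = 0.00205; f = 0.02476
h_f = f(L/D)V²/2g = 33.15 m
Total head H = z + h_f = 2.24 + 33.15 = 35.39 m
P_hyd = ρgQH = 999.6·9.81·0.0270·35.39 = 9.371 kW
P_shaft = P_hyd/η = 9.371/0.79 = 11.86 kW

P_shaft ≈ 11.9 kW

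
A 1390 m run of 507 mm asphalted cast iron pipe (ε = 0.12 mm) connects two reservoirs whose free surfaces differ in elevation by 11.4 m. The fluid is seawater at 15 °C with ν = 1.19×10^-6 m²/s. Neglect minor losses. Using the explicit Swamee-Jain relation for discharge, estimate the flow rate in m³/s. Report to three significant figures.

Swamee-Jain (Type II): Q = -0.965·√(gD⁵h_f/L)·ln[ε/(3.7D) + √(3.17ν²L/(gD³h_f))]
√(gD⁵h_f/L) = √(9.81·0.507⁵·11.4/1390) = 0.05192
ε/(3.7D) = 6.40×10^-5; √(3.17ν²L/(gD³h_f)) = 2.07×10^-5
Q = -0.965·0.05192·ln(8.466×10^-5) = 0.4698 m³/s
Check: V = 2.33 m/s, Re = 9.91×10^5, f = 0.01516, h_f = 11.5 m ≈ 11.4 m ✓

Q ≈ 0.470 m³/s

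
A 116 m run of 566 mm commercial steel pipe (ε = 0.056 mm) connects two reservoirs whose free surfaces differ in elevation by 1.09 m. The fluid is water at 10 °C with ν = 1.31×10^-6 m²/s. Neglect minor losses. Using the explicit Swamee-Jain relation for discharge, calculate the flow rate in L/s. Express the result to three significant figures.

Q ≈ 707 L/s

Swamee-Jain (Type II): Q = -0.965·√(gD⁵h_f/L)·ln[ε/(3.7D) + √(3.17ν²L/(gD³h_f))]
√(gD⁵h_f/L) = √(9.81·0.566⁵·1.09/116) = 0.07317
ε/(3.7D) = 2.67×10^-5; √(3.17ν²L/(gD³h_f)) = 1.80×10^-5
Q = -0.965·0.07317·ln(4.478×10^-5) = 0.7071 m³/s
Check: V = 2.81 m/s, Re = 1.21×10^6, f = 0.01329, h_f = 1.10 m ≈ 1.09 m ✓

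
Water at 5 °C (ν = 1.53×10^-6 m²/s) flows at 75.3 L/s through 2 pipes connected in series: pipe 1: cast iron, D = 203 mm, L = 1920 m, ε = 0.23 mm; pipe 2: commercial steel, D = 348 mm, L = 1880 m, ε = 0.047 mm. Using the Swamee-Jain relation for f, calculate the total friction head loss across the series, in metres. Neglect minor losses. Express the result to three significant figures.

H ≈ 58.4 m

Pipe 1: V = 2.327 m/s, Re = 3.09×10^5, ε/D = 0.00113, f = 0.02126, h_1 = f(L/D)V²/2g = 55.47 m
Pipe 2: V = 0.7917 m/s, Re = 1.80×10^5, ε/D = 1.35×10^-4, f = 0.01692, h_2 = f(L/D)V²/2g = 2.921 m
Series → Q common, losses add: H = Σh = 58.39 m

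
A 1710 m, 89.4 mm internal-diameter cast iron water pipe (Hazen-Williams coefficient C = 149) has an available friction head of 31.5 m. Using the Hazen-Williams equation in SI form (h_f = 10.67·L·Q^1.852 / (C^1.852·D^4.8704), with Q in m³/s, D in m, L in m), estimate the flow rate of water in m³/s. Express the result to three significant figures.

Q ≈ 0.00839 m³/s

Rearranging: Q = [h_f·C^1.852·D^4.8704 / (10.67·L)]^(1/1.852)
Q = [31.5·149^1.852·0.0894^4.8704 / (10.67·1710)]^0.540 = 0.008387 m³/s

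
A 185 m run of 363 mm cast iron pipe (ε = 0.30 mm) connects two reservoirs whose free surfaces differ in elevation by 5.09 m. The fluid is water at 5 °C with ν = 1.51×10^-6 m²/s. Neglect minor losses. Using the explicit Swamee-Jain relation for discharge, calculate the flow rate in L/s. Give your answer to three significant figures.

Q ≈ 331 L/s

Swamee-Jain (Type II): Q = -0.965·√(gD⁵h_f/L)·ln[ε/(3.7D) + √(3.17ν²L/(gD³h_f))]
√(gD⁵h_f/L) = √(9.81·0.363⁵·5.09/185) = 0.04125
ε/(3.7D) = 2.23×10^-4; √(3.17ν²L/(gD³h_f)) = 2.37×10^-5
Q = -0.965·0.04125·ln(2.470×10^-4) = 0.3306 m³/s
Check: V = 3.19 m/s, Re = 7.68×10^5, f = 0.01931, h_f = 5.12 m ≈ 5.09 m ✓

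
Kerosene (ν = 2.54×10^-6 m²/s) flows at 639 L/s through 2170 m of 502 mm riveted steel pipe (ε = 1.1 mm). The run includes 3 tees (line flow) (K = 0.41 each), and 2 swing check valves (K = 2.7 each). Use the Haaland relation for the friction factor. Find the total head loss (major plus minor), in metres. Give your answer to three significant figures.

H_L ≈ 59.3 m

V = 4Q/(πD²) = 3.229 m/s; V²/2g = 0.5313 m
Re = 6.38×10^5, ε/D = 0.00219 → f = 0.02429 (Haaland)
Major: h_f = f(L/D)·V²/2g = 0.02429·4323·0.5313 = 55.77 m
Minor: ΣK = 6.63; h_m = ΣK·V²/2g = 3.522 m
Total H_L = 55.77 + 3.522 = 59.29 m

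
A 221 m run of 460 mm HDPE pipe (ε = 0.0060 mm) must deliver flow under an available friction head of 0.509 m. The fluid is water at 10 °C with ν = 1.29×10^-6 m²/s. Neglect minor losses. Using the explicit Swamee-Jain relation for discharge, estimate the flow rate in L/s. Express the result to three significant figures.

Q ≈ 205 L/s

Swamee-Jain (Type II): Q = -0.965·√(gD⁵h_f/L)·ln[ε/(3.7D) + √(3.17ν²L/(gD³h_f))]
√(gD⁵h_f/L) = √(9.81·0.460⁵·0.509/221) = 0.02157
ε/(3.7D) = 3.53×10^-6; √(3.17ν²L/(gD³h_f)) = 4.90×10^-5
Q = -0.965·0.02157·ln(5.250×10^-5) = 0.2051 m³/s
Check: V = 1.23 m/s, Re = 4.40×10^5, f = 0.01359, h_f = 0.507 m ≈ 0.509 m ✓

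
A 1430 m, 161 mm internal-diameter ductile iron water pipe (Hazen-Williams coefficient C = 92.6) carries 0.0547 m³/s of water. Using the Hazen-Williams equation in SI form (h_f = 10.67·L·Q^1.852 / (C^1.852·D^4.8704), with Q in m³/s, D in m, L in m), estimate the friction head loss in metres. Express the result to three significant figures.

h_f = 10.67·1430·0.0547^1.852 / (92.6^1.852·0.161^4.8704) = 116.7 m

h_f ≈ 117 m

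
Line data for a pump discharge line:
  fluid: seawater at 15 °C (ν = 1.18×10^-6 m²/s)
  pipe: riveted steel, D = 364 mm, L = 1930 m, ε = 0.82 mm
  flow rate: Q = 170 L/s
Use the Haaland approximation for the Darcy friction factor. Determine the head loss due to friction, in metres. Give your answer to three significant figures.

V = 4Q/(πD²) = 4·0.170/(π·0.364²) = 1.634 m/s
Re = VD/ν = 1.634·0.364/1.18×10^-6 = 5.04×10^5 → turbulent
ε/D = 0.82/364 = 0.00225
Haaland: f = 0.02452
h_f = f(L/D)V²/(2g) = 0.02452·(1930/0.364)·1.634²/(2·9.81) = 17.69 m

h_f ≈ 17.7 m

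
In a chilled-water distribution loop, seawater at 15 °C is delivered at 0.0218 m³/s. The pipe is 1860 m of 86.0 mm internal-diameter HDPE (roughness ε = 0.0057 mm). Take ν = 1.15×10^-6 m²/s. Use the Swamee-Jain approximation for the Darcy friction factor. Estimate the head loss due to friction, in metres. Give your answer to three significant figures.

h_f ≈ 237 m

V = 4Q/(πD²) = 4·0.0218/(π·0.0860²) = 3.753 m/s
Re = VD/ν = 3.753·0.0860/1.15×10^-6 = 2.81×10^5 → turbulent
ε/D = 0.0057/86.0 = 6.63×10^-5
Swamee-Jain: f = 0.01526
h_f = f(L/D)V²/(2g) = 0.01526·(1860/0.0860)·3.753²/(2·9.81) = 236.9 m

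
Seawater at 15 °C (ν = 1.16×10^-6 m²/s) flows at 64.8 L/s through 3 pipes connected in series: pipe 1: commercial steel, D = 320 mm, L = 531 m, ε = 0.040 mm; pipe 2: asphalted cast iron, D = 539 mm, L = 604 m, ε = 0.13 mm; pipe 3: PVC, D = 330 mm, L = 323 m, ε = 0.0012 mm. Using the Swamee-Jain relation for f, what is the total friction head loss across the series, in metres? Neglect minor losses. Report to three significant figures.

Pipe 1: V = 0.8057 m/s, Re = 2.22×10^5, ε/D = 1.25×10^-4, f = 0.01633, h_1 = f(L/D)V²/2g = 0.8966 m
Pipe 2: V = 0.2840 m/s, Re = 1.32×10^5, ε/D = 2.41×10^-4, f = 0.01841, h_2 = f(L/D)V²/2g = 0.08481 m
Pipe 3: V = 0.7576 m/s, Re = 2.16×10^5, ε/D = 3.64×10^-6, f = 0.01534, h_3 = f(L/D)V²/2g = 0.4394 m
Series → Q common, losses add: H = Σh = 1.421 m

H ≈ 1.42 m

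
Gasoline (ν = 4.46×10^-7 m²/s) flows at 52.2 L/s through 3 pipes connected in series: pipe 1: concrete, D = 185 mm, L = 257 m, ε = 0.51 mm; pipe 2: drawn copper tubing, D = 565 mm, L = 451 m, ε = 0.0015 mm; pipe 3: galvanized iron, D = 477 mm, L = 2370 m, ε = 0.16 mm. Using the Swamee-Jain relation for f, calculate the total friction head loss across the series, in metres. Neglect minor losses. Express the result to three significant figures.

H ≈ 7.29 m

Pipe 1: V = 1.942 m/s, Re = 8.06×10^5, ε/D = 0.00276, f = 0.02582, h_1 = f(L/D)V²/2g = 6.893 m
Pipe 2: V = 0.2082 m/s, Re = 2.64×10^5, ε/D = 2.65×10^-6, f = 0.01476, h_2 = f(L/D)V²/2g = 0.02602 m
Pipe 3: V = 0.2921 m/s, Re = 3.12×10^5, ε/D = 3.35×10^-4, f = 0.01724, h_3 = f(L/D)V²/2g = 0.3726 m
Series → Q common, losses add: H = Σh = 7.292 m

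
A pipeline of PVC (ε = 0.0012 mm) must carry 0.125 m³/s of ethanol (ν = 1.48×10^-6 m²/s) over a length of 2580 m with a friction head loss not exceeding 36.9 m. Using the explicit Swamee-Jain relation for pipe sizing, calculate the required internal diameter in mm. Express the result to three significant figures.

D ≈ 266 mm

Swamee-Jain (Type III): D = 0.66·[ε^1.25·(LQ²/(gh_f))^4.75 + ν·Q^9.4·(L/(gh_f))^5.2]^0.04
LQ²/(gh_f) = 0.1114; L/(gh_f) = 7.127
Term 1 = ε^1.25·(…)^4.75 = 1.18×10^-12; Term 2 = ν·Q^9.4·(…)^5.2 = 1.31×10^-10
D = 0.66·(1.18×10^-12 + 1.31×10^-10)^0.04 = 0.2657 m = 266 mm
Check: V = 2.25 m/s, Re = 4.05×10^5, f = 0.01366, h_f = 34.4 m ≈ 36.9 m ✓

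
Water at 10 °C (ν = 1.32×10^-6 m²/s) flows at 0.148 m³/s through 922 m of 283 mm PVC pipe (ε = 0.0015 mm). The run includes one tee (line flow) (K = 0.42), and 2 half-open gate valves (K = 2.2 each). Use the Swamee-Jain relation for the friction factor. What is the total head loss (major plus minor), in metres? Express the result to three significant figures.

H_L ≈ 13.5 m

V = 4Q/(πD²) = 2.353 m/s; V²/2g = 0.2822 m
Re = 5.04×10^5, ε/D = 5.30×10^-6 → f = 0.01316 (Swamee-Jain)
Major: h_f = f(L/D)·V²/2g = 0.01316·3258·0.2822 = 12.09 m
Minor: ΣK = 4.82; h_m = ΣK·V²/2g = 1.360 m
Total H_L = 12.09 + 1.360 = 13.45 m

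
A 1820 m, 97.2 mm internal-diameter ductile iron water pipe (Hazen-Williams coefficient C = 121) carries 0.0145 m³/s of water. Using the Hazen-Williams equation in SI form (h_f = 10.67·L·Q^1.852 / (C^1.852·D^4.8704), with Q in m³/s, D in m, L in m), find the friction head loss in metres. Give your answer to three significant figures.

h_f = 10.67·1820·0.0145^1.852 / (121^1.852·0.0972^4.8704) = 90.42 m

h_f ≈ 90.4 m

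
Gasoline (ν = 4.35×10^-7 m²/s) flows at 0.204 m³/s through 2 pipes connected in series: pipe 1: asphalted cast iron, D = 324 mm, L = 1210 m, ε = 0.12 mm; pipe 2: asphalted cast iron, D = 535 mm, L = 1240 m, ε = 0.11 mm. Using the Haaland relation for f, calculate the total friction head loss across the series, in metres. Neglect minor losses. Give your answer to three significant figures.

Pipe 1: V = 2.474 m/s, Re = 1.84×10^6, ε/D = 3.70×10^-4, f = 0.01596, h_1 = f(L/D)V²/2g = 18.60 m
Pipe 2: V = 0.9075 m/s, Re = 1.12×10^6, ε/D = 2.06×10^-4, f = 0.01458, h_2 = f(L/D)V²/2g = 1.419 m
Series → Q common, losses add: H = Σh = 20.02 m

H ≈ 20.0 m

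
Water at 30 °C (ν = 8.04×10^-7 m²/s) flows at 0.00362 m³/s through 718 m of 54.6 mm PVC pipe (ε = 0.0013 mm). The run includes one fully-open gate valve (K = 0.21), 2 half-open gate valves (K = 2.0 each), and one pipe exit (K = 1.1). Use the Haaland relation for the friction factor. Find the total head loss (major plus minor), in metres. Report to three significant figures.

H_L ≈ 29.1 m

V = 4Q/(πD²) = 1.546 m/s; V²/2g = 0.1218 m
Re = 1.05×10^5, ε/D = 2.38×10^-5 → f = 0.01774 (Haaland)
Major: h_f = f(L/D)·V²/2g = 0.01774·13150·0.1218 = 28.42 m
Minor: ΣK = 5.31; h_m = ΣK·V²/2g = 0.6469 m
Total H_L = 28.42 + 0.6469 = 29.07 m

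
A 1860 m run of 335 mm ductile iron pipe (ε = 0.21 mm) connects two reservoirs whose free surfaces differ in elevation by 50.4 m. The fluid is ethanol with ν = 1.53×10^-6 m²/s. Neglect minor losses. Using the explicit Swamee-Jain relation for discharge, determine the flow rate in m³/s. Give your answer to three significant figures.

Q ≈ 0.276 m³/s

Swamee-Jain (Type II): Q = -0.965·√(gD⁵h_f/L)·ln[ε/(3.7D) + √(3.17ν²L/(gD³h_f))]
√(gD⁵h_f/L) = √(9.81·0.335⁵·50.4/1860) = 0.03349
ε/(3.7D) = 1.69×10^-4; √(3.17ν²L/(gD³h_f)) = 2.72×10^-5
Q = -0.965·0.03349·ln(1.967×10^-4) = 0.2758 m³/s
Check: V = 3.13 m/s, Re = 6.85×10^5, f = 0.01830, h_f = 50.7 m ≈ 50.4 m ✓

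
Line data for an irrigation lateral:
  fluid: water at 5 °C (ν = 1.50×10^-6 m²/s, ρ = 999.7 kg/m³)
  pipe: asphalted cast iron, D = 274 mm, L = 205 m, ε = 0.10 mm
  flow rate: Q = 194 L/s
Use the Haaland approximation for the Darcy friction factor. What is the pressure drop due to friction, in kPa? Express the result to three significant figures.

V = 4Q/(πD²) = 4·0.194/(π·0.274²) = 3.290 m/s
Re = VD/ν = 3.290·0.274/1.50×10^-6 = 6.01×10^5 → turbulent
ε/D = 0.10/274 = 3.65×10^-4
Haaland: f = 0.01649
h_f = f(L/D)V²/(2g) = 0.01649·(205/0.274)·3.290²/(2·9.81) = 6.809 m
Δp = ρg·h_f = 999.7·9.81·6.809 = 66.77 kPa

Δp ≈ 66.8 kPa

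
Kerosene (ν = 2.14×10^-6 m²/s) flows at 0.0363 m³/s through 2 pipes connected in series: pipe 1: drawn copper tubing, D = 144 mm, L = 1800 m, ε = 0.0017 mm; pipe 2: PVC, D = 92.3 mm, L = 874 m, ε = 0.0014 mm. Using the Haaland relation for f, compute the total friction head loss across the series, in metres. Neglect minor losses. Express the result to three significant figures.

H ≈ 267 m

Pipe 1: V = 2.229 m/s, Re = 1.50×10^5, ε/D = 1.18×10^-5, f = 0.01646, h_1 = f(L/D)V²/2g = 52.11 m
Pipe 2: V = 5.425 m/s, Re = 2.34×10^5, ε/D = 1.52×10^-5, f = 0.01514, h_2 = f(L/D)V²/2g = 215.1 m
Series → Q common, losses add: H = Σh = 267.2 m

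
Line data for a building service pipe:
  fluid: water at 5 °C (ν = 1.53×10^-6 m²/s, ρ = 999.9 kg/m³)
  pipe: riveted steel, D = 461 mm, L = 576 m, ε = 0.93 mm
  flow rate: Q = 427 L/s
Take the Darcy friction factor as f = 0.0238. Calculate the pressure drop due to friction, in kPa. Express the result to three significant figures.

V = 4Q/(πD²) = 4·0.427/(π·0.461²) = 2.558 m/s
h_f = f(L/D)V²/(2g) = 0.02380·(576/0.461)·2.558²/(2·9.81) = 9.919 m
Δp = ρg·h_f = 999.9·9.81·9.919 = 97.30 kPa

Δp ≈ 97.3 kPa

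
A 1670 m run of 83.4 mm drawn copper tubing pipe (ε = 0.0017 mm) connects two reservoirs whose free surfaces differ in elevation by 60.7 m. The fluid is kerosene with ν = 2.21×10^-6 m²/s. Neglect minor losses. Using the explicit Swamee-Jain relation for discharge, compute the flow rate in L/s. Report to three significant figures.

Swamee-Jain (Type II): Q = -0.965·√(gD⁵h_f/L)·ln[ε/(3.7D) + √(3.17ν²L/(gD³h_f))]
√(gD⁵h_f/L) = √(9.81·0.0834⁵·60.7/1670) = 0.001199
ε/(3.7D) = 5.51×10^-6; √(3.17ν²L/(gD³h_f)) = 2.74×10^-4
Q = -0.965·0.001199·ln(2.791×10^-4) = 0.009473 m³/s
Check: V = 1.73 m/s, Re = 6.54×10^4, f = 0.01966, h_f = 60.3 m ≈ 60.7 m ✓

Q ≈ 9.47 L/s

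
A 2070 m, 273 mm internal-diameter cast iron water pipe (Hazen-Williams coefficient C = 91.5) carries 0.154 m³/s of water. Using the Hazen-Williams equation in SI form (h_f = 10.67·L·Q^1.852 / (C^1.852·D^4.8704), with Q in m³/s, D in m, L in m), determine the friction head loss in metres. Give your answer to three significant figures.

h_f ≈ 89.7 m

h_f = 10.67·2070·0.154^1.852 / (91.5^1.852·0.273^4.8704) = 89.74 m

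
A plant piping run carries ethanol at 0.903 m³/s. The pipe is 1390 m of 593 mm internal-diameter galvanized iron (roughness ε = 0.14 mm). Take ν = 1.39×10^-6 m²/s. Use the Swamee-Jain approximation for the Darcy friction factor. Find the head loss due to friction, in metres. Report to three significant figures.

V = 4Q/(πD²) = 4·0.903/(π·0.593²) = 3.270 m/s
Re = VD/ν = 3.270·0.593/1.39×10^-6 = 1.39×10^6 → turbulent
ε/D = 0.14/593 = 2.36×10^-4
Swamee-Jain: f = 0.01492
h_f = f(L/D)V²/(2g) = 0.01492·(1390/0.593)·3.270²/(2·9.81) = 19.06 m

h_f ≈ 19.1 m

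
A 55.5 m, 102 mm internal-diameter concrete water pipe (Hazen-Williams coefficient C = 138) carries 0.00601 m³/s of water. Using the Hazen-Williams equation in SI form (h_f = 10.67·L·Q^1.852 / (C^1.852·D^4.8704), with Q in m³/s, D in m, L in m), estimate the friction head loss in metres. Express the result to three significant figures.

h_f = 10.67·55.5·0.00601^1.852 / (138^1.852·0.102^4.8704) = 0.3345 m

h_f ≈ 0.334 m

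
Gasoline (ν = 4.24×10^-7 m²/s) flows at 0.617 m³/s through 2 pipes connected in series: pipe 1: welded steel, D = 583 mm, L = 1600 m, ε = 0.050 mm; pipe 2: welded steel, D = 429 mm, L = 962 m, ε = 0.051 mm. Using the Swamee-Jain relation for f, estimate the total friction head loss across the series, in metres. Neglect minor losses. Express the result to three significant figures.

H ≈ 35.9 m

Pipe 1: V = 2.311 m/s, Re = 3.18×10^6, ε/D = 8.58×10^-5, f = 0.01232, h_1 = f(L/D)V²/2g = 9.204 m
Pipe 2: V = 4.269 m/s, Re = 4.32×10^6, ε/D = 1.19×10^-4, f = 0.01281, h_2 = f(L/D)V²/2g = 26.68 m
Series → Q common, losses add: H = Σh = 35.89 m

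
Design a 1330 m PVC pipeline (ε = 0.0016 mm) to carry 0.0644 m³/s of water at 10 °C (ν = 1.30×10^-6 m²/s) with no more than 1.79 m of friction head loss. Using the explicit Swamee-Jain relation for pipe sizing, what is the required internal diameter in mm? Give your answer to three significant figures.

Swamee-Jain (Type III): D = 0.66·[ε^1.25·(LQ²/(gh_f))^4.75 + ν·Q^9.4·(L/(gh_f))^5.2]^0.04
LQ²/(gh_f) = 0.3141; L/(gh_f) = 75.74
Term 1 = ε^1.25·(…)^4.75 = 2.32×10^-10; Term 2 = ν·Q^9.4·(…)^5.2 = 4.90×10^-8
D = 0.66·(2.32×10^-10 + 4.90×10^-8)^0.04 = 0.3367 m = 337 mm
Check: V = 0.723 m/s, Re = 1.87×10^5, f = 0.01577, h_f = 1.66 m ≈ 1.79 m ✓

D ≈ 337 mm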